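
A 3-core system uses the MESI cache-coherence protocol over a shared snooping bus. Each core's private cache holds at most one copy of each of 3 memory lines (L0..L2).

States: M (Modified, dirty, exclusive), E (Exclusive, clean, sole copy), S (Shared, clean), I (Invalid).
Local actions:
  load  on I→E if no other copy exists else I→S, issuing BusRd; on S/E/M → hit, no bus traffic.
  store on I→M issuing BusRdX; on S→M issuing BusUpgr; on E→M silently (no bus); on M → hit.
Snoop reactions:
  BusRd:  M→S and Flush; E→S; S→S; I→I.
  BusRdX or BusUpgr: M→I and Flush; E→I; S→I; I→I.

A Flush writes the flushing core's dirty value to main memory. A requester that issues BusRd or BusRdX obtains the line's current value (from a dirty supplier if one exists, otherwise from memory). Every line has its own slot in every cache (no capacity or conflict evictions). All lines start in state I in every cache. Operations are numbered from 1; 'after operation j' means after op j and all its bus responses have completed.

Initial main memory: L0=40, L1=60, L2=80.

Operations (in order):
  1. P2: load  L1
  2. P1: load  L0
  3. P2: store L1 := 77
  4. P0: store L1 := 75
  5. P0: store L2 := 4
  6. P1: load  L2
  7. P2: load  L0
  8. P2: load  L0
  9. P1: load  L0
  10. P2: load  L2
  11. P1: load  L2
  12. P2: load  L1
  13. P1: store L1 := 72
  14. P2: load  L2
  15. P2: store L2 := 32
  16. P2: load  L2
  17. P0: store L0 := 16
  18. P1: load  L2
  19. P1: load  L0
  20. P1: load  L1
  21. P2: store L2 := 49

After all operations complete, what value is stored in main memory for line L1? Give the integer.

step 1: P2: load  L1  ⟶  IIE  (L1)  txn=BusRd  M[L1]=60
step 2: P1: load  L0  ⟶  IEI  (L0)  txn=BusRd  M[L0]=40
step 3: P2: store L1 := 77  ⟶  IIM  (L1)  txn=∅  M[L1]=60
step 4: P0: store L1 := 75  ⟶  MII  (L1)  txn=BusRdX+Flush  M[L1]=77
step 5: P0: store L2 := 4  ⟶  MII  (L2)  txn=BusRdX  M[L2]=80
step 6: P1: load  L2  ⟶  SSI  (L2)  txn=BusRd+Flush  M[L2]=4
step 7: P2: load  L0  ⟶  ISS  (L0)  txn=BusRd  M[L0]=40
step 8: P2: load  L0  ⟶  ISS  (L0)  txn=∅  M[L0]=40
step 9: P1: load  L0  ⟶  ISS  (L0)  txn=∅  M[L0]=40
step 10: P2: load  L2  ⟶  SSS  (L2)  txn=BusRd  M[L2]=4
step 11: P1: load  L2  ⟶  SSS  (L2)  txn=∅  M[L2]=4
step 12: P2: load  L1  ⟶  SIS  (L1)  txn=BusRd+Flush  M[L1]=75
step 13: P1: store L1 := 72  ⟶  IMI  (L1)  txn=BusRdX  M[L1]=75
step 14: P2: load  L2  ⟶  SSS  (L2)  txn=∅  M[L2]=4
step 15: P2: store L2 := 32  ⟶  IIM  (L2)  txn=BusUpgr  M[L2]=4
step 16: P2: load  L2  ⟶  IIM  (L2)  txn=∅  M[L2]=4
step 17: P0: store L0 := 16  ⟶  MII  (L0)  txn=BusRdX  M[L0]=40
step 18: P1: load  L2  ⟶  ISS  (L2)  txn=BusRd+Flush  M[L2]=32
step 19: P1: load  L0  ⟶  SSI  (L0)  txn=BusRd+Flush  M[L0]=16
step 20: P1: load  L1  ⟶  IMI  (L1)  txn=∅  M[L1]=75
step 21: P2: store L2 := 49  ⟶  IIM  (L2)  txn=BusUpgr  M[L2]=32

memory[L1] = 75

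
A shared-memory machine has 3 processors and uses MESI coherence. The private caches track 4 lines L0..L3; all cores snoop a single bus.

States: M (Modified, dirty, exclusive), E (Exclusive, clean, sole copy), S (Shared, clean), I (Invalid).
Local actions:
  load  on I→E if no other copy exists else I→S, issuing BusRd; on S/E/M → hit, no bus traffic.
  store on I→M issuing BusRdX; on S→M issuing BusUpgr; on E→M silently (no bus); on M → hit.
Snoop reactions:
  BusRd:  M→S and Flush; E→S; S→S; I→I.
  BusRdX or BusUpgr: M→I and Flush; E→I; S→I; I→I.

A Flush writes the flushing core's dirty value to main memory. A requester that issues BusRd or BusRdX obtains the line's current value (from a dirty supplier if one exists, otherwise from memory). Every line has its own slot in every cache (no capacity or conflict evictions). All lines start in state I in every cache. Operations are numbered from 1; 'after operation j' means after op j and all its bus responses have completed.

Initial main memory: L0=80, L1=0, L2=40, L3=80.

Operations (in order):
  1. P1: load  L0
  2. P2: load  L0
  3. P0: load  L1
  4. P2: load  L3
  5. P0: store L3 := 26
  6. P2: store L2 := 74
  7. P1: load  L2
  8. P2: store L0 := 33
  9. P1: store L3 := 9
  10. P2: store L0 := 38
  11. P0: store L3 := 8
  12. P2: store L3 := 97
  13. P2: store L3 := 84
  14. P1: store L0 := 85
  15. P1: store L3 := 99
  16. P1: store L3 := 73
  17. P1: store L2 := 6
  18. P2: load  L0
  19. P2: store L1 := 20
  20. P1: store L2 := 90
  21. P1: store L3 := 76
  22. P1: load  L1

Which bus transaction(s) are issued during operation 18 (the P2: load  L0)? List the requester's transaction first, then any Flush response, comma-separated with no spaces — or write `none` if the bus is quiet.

[1] P1: load  L0 | P0:I, P1:E(80), P2:I | bus: BusRd
[2] P2: load  L0 | P0:I, P1:S(80), P2:S(80) | bus: BusRd
[3] P0: load  L1 | P0:E(0), P1:I, P2:I | bus: BusRd
[4] P2: load  L3 | P0:I, P1:I, P2:E(80) | bus: BusRd
[5] P0: store L3 := 26 | P0:M(26), P1:I, P2:I | bus: BusRdX
[6] P2: store L2 := 74 | P0:I, P1:I, P2:M(74) | bus: BusRdX
[7] P1: load  L2 | P0:I, P1:S(74), P2:S(74) | bus: BusRd,Flush
[8] P2: store L0 := 33 | P0:I, P1:I, P2:M(33) | bus: BusUpgr
[9] P1: store L3 := 9 | P0:I, P1:M(9), P2:I | bus: BusRdX,Flush
[10] P2: store L0 := 38 | P0:I, P1:I, P2:M(38) | bus: none
[11] P0: store L3 := 8 | P0:M(8), P1:I, P2:I | bus: BusRdX,Flush
[12] P2: store L3 := 97 | P0:I, P1:I, P2:M(97) | bus: BusRdX,Flush
[13] P2: store L3 := 84 | P0:I, P1:I, P2:M(84) | bus: none
[14] P1: store L0 := 85 | P0:I, P1:M(85), P2:I | bus: BusRdX,Flush
[15] P1: store L3 := 99 | P0:I, P1:M(99), P2:I | bus: BusRdX,Flush
[16] P1: store L3 := 73 | P0:I, P1:M(73), P2:I | bus: none
[17] P1: store L2 := 6 | P0:I, P1:M(6), P2:I | bus: BusUpgr
[18] P2: load  L0 | P0:I, P1:S(85), P2:S(85) | bus: BusRd,Flush
[19] P2: store L1 := 20 | P0:I, P1:I, P2:M(20) | bus: BusRdX
[20] P1: store L2 := 90 | P0:I, P1:M(90), P2:I | bus: none
[21] P1: store L3 := 76 | P0:I, P1:M(76), P2:I | bus: none
[22] P1: load  L1 | P0:I, P1:S(20), P2:S(20) | bus: BusRd,Flush

bus = BusRd,Flush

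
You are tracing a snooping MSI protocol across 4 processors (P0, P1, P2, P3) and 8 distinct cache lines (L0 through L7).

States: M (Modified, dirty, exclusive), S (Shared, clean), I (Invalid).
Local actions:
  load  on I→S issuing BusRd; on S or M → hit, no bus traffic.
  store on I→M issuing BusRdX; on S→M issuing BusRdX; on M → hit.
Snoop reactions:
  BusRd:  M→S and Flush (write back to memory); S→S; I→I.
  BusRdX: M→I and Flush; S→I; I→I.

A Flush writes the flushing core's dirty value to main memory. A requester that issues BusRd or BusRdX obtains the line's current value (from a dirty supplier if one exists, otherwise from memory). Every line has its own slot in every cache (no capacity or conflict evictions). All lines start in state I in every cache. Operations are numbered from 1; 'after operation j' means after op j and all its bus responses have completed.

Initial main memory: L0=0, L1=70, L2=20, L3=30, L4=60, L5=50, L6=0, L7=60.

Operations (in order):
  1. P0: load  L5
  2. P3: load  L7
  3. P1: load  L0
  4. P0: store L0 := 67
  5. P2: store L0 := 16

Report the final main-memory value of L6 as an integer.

memory[L6] = 0

  op1 P0: load  L5 → S/I/I/I on L5; bus BusRd; mem=50
  op2 P3: load  L7 → I/I/I/S on L7; bus BusRd; mem=60
  op3 P1: load  L0 → I/S/I/I on L0; bus BusRd; mem=0
  op4 P0: store L0 := 67 → M/I/I/I on L0; bus BusRdX; mem=0
  op5 P2: store L0 := 16 → I/I/M/I on L0; bus BusRdX Flush; mem=67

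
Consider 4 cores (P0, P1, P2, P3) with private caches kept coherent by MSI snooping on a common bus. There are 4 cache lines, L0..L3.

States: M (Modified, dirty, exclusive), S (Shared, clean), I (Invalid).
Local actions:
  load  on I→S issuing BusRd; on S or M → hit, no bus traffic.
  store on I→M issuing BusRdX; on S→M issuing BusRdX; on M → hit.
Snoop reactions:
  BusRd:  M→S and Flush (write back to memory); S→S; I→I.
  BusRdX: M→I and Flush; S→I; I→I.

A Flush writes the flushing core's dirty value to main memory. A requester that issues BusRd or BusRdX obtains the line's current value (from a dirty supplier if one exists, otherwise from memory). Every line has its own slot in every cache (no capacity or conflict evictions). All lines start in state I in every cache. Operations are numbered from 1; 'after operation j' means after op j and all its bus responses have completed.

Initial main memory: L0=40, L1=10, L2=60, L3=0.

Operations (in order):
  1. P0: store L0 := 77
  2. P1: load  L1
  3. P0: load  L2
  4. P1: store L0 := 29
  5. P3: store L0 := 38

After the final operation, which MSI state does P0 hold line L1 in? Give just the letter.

1. P0: store L0 := 77  bus=[BusRdX]  L0: P0=M P1=I P2=I P3=I  mem[L0]=40
2. P1: load  L1  bus=[BusRd]  L1: P0=I P1=S P2=I P3=I  mem[L1]=10
3. P0: load  L2  bus=[BusRd]  L2: P0=S P1=I P2=I P3=I  mem[L2]=60
4. P1: store L0 := 29  bus=[BusRdX,Flush]  L0: P0=I P1=M P2=I P3=I  mem[L0]=77
5. P3: store L0 := 38  bus=[BusRdX,Flush]  L0: P0=I P1=I P2=I P3=M  mem[L0]=29

state = I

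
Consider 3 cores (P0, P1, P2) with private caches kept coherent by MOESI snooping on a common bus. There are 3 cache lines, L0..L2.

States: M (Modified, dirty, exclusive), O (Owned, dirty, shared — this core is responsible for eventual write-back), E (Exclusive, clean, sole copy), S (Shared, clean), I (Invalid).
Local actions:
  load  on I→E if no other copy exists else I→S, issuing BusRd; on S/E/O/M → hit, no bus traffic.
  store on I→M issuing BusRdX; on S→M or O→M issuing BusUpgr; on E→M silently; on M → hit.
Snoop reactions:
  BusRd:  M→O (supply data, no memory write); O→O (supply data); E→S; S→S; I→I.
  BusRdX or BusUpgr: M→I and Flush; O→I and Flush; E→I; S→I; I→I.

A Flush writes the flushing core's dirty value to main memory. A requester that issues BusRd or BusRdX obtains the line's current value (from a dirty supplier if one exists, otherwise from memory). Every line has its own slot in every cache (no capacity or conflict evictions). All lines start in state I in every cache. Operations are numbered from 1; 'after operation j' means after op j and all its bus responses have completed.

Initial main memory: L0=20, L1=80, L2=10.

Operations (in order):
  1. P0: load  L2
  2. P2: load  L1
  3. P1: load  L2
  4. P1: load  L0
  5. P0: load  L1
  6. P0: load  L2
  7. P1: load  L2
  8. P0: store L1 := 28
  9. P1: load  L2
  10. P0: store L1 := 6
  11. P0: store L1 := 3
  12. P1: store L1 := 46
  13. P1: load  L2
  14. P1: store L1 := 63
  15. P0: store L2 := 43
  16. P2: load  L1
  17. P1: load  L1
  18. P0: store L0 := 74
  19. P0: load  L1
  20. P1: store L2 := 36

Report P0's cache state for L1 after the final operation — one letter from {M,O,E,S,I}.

[1] P0: load  L2 | P0:E(10), P1:I, P2:I | bus: BusRd
[2] P2: load  L1 | P0:I, P1:I, P2:E(80) | bus: BusRd
[3] P1: load  L2 | P0:S(10), P1:S(10), P2:I | bus: BusRd
[4] P1: load  L0 | P0:I, P1:E(20), P2:I | bus: BusRd
[5] P0: load  L1 | P0:S(80), P1:I, P2:S(80) | bus: BusRd
[6] P0: load  L2 | P0:S(10), P1:S(10), P2:I | bus: none
[7] P1: load  L2 | P0:S(10), P1:S(10), P2:I | bus: none
[8] P0: store L1 := 28 | P0:M(28), P1:I, P2:I | bus: BusUpgr
[9] P1: load  L2 | P0:S(10), P1:S(10), P2:I | bus: none
[10] P0: store L1 := 6 | P0:M(6), P1:I, P2:I | bus: none
[11] P0: store L1 := 3 | P0:M(3), P1:I, P2:I | bus: none
[12] P1: store L1 := 46 | P0:I, P1:M(46), P2:I | bus: BusRdX,Flush
[13] P1: load  L2 | P0:S(10), P1:S(10), P2:I | bus: none
[14] P1: store L1 := 63 | P0:I, P1:M(63), P2:I | bus: none
[15] P0: store L2 := 43 | P0:M(43), P1:I, P2:I | bus: BusUpgr
[16] P2: load  L1 | P0:I, P1:O(63), P2:S(63) | bus: BusRd
[17] P1: load  L1 | P0:I, P1:O(63), P2:S(63) | bus: none
[18] P0: store L0 := 74 | P0:M(74), P1:I, P2:I | bus: BusRdX
[19] P0: load  L1 | P0:S(63), P1:O(63), P2:S(63) | bus: BusRd
[20] P1: store L2 := 36 | P0:I, P1:M(36), P2:I | bus: BusRdX,Flush

state = S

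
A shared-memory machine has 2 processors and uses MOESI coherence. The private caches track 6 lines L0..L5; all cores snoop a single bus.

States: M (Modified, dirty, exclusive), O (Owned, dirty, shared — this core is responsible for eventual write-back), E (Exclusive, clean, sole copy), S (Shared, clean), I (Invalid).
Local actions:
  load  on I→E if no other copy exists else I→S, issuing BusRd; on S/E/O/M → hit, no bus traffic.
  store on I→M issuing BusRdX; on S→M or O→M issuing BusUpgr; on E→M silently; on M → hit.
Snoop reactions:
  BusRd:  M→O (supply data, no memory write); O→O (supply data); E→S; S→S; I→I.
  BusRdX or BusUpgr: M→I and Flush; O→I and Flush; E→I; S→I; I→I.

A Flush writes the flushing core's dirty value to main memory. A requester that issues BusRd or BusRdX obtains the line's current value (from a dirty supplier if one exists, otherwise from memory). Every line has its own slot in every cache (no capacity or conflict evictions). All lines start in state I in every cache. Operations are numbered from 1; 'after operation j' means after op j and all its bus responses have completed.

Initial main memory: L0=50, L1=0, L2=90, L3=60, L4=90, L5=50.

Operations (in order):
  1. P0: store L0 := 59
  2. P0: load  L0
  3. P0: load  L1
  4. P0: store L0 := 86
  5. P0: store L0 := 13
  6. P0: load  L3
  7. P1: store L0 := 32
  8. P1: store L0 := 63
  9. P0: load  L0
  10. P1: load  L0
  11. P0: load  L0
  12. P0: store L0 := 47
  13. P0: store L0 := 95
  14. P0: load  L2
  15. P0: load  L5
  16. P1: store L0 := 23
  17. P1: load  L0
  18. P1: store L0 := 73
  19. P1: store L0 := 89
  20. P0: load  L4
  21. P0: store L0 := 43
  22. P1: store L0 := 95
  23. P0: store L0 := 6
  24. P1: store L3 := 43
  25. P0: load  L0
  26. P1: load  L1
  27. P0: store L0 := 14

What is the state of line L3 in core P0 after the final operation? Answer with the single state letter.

state = I

1. P0: store L0 := 59  bus=[BusRdX]  L0: P0=M P1=I  mem[L0]=50
2. P0: load  L0  bus=[-]  L0: P0=M P1=I  mem[L0]=50
3. P0: load  L1  bus=[BusRd]  L1: P0=E P1=I  mem[L1]=0
4. P0: store L0 := 86  bus=[-]  L0: P0=M P1=I  mem[L0]=50
5. P0: store L0 := 13  bus=[-]  L0: P0=M P1=I  mem[L0]=50
6. P0: load  L3  bus=[BusRd]  L3: P0=E P1=I  mem[L3]=60
7. P1: store L0 := 32  bus=[BusRdX,Flush]  L0: P0=I P1=M  mem[L0]=13
8. P1: store L0 := 63  bus=[-]  L0: P0=I P1=M  mem[L0]=13
9. P0: load  L0  bus=[BusRd]  L0: P0=S P1=O  mem[L0]=13
10. P1: load  L0  bus=[-]  L0: P0=S P1=O  mem[L0]=13
11. P0: load  L0  bus=[-]  L0: P0=S P1=O  mem[L0]=13
12. P0: store L0 := 47  bus=[BusUpgr,Flush]  L0: P0=M P1=I  mem[L0]=63
13. P0: store L0 := 95  bus=[-]  L0: P0=M P1=I  mem[L0]=63
14. P0: load  L2  bus=[BusRd]  L2: P0=E P1=I  mem[L2]=90
15. P0: load  L5  bus=[BusRd]  L5: P0=E P1=I  mem[L5]=50
16. P1: store L0 := 23  bus=[BusRdX,Flush]  L0: P0=I P1=M  mem[L0]=95
17. P1: load  L0  bus=[-]  L0: P0=I P1=M  mem[L0]=95
18. P1: store L0 := 73  bus=[-]  L0: P0=I P1=M  mem[L0]=95
19. P1: store L0 := 89  bus=[-]  L0: P0=I P1=M  mem[L0]=95
20. P0: load  L4  bus=[BusRd]  L4: P0=E P1=I  mem[L4]=90
21. P0: store L0 := 43  bus=[BusRdX,Flush]  L0: P0=M P1=I  mem[L0]=89
22. P1: store L0 := 95  bus=[BusRdX,Flush]  L0: P0=I P1=M  mem[L0]=43
23. P0: store L0 := 6  bus=[BusRdX,Flush]  L0: P0=M P1=I  mem[L0]=95
24. P1: store L3 := 43  bus=[BusRdX]  L3: P0=I P1=M  mem[L3]=60
25. P0: load  L0  bus=[-]  L0: P0=M P1=I  mem[L0]=95
26. P1: load  L1  bus=[BusRd]  L1: P0=S P1=S  mem[L1]=0
27. P0: store L0 := 14  bus=[-]  L0: P0=M P1=I  mem[L0]=95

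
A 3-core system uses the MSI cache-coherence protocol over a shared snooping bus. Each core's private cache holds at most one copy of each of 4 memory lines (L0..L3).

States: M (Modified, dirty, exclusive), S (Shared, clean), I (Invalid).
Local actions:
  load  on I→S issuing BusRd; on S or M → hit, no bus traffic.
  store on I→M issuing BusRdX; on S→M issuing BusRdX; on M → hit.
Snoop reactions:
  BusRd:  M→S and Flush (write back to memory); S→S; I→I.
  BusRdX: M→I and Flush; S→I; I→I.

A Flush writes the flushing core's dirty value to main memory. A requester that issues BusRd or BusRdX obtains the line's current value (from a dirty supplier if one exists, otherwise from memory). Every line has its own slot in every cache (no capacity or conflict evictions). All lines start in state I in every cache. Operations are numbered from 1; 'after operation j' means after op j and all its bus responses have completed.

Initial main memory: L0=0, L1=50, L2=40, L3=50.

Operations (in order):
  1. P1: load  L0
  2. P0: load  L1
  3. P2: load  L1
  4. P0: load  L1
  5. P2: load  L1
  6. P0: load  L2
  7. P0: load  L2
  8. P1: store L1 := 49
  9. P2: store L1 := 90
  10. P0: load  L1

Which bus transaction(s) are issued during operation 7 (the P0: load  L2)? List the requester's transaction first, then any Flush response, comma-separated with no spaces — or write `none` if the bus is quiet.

bus = none

1. P1: load  L0  bus=[BusRd]  L0: P0=I P1=S P2=I  mem[L0]=0
2. P0: load  L1  bus=[BusRd]  L1: P0=S P1=I P2=I  mem[L1]=50
3. P2: load  L1  bus=[BusRd]  L1: P0=S P1=I P2=S  mem[L1]=50
4. P0: load  L1  bus=[-]  L1: P0=S P1=I P2=S  mem[L1]=50
5. P2: load  L1  bus=[-]  L1: P0=S P1=I P2=S  mem[L1]=50
6. P0: load  L2  bus=[BusRd]  L2: P0=S P1=I P2=I  mem[L2]=40
7. P0: load  L2  bus=[-]  L2: P0=S P1=I P2=I  mem[L2]=40
8. P1: store L1 := 49  bus=[BusRdX]  L1: P0=I P1=M P2=I  mem[L1]=50
9. P2: store L1 := 90  bus=[BusRdX,Flush]  L1: P0=I P1=I P2=M  mem[L1]=49
10. P0: load  L1  bus=[BusRd,Flush]  L1: P0=S P1=I P2=S  mem[L1]=90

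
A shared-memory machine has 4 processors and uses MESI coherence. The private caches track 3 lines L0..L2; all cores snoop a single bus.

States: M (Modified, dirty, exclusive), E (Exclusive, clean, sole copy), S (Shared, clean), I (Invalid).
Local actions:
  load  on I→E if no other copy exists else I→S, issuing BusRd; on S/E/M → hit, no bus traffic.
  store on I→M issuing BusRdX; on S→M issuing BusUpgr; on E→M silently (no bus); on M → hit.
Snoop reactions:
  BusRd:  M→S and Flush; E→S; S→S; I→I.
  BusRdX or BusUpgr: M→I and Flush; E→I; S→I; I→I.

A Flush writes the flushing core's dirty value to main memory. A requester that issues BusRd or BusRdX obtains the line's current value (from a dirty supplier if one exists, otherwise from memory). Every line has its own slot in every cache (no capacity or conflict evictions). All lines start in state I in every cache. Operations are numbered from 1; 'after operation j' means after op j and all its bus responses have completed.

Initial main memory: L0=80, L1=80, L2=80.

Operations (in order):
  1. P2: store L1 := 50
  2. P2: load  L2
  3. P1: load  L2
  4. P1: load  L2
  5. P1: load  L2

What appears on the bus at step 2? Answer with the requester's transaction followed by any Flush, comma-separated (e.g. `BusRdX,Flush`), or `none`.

bus = BusRd

  op1 P2: store L1 := 50 → I/I/M/I on L1; bus BusRdX; mem=80
  op2 P2: load  L2 → I/I/E/I on L2; bus BusRd; mem=80
  op3 P1: load  L2 → I/S/S/I on L2; bus BusRd; mem=80
  op4 P1: load  L2 → I/S/S/I on L2; bus (none); mem=80
  op5 P1: load  L2 → I/S/S/I on L2; bus (none); mem=80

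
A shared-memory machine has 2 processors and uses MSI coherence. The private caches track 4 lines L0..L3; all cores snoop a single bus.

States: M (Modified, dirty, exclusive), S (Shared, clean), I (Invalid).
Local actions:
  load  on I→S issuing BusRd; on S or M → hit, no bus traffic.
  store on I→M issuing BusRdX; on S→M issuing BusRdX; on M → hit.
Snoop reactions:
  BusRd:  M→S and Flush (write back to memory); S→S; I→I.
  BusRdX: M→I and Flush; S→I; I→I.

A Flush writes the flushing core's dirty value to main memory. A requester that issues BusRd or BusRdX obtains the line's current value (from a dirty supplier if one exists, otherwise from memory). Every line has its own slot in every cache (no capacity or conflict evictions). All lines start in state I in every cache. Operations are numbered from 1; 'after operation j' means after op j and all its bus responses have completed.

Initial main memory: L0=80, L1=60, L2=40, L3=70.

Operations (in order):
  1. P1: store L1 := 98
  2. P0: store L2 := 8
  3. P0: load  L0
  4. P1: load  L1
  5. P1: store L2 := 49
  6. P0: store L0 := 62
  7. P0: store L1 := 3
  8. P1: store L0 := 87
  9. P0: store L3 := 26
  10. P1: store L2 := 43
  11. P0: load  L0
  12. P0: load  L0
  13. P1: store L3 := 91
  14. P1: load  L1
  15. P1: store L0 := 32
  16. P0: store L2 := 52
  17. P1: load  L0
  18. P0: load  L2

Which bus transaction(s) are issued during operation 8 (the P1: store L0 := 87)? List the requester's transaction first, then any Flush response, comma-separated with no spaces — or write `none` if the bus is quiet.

1. P1: store L1 := 98  bus=[BusRdX]  L1: P0=I P1=M  mem[L1]=60
2. P0: store L2 := 8  bus=[BusRdX]  L2: P0=M P1=I  mem[L2]=40
3. P0: load  L0  bus=[BusRd]  L0: P0=S P1=I  mem[L0]=80
4. P1: load  L1  bus=[-]  L1: P0=I P1=M  mem[L1]=60
5. P1: store L2 := 49  bus=[BusRdX,Flush]  L2: P0=I P1=M  mem[L2]=8
6. P0: store L0 := 62  bus=[BusRdX]  L0: P0=M P1=I  mem[L0]=80
7. P0: store L1 := 3  bus=[BusRdX,Flush]  L1: P0=M P1=I  mem[L1]=98
8. P1: store L0 := 87  bus=[BusRdX,Flush]  L0: P0=I P1=M  mem[L0]=62
9. P0: store L3 := 26  bus=[BusRdX]  L3: P0=M P1=I  mem[L3]=70
10. P1: store L2 := 43  bus=[-]  L2: P0=I P1=M  mem[L2]=8
11. P0: load  L0  bus=[BusRd,Flush]  L0: P0=S P1=S  mem[L0]=87
12. P0: load  L0  bus=[-]  L0: P0=S P1=S  mem[L0]=87
13. P1: store L3 := 91  bus=[BusRdX,Flush]  L3: P0=I P1=M  mem[L3]=26
14. P1: load  L1  bus=[BusRd,Flush]  L1: P0=S P1=S  mem[L1]=3
15. P1: store L0 := 32  bus=[BusRdX]  L0: P0=I P1=M  mem[L0]=87
16. P0: store L2 := 52  bus=[BusRdX,Flush]  L2: P0=M P1=I  mem[L2]=43
17. P1: load  L0  bus=[-]  L0: P0=I P1=M  mem[L0]=87
18. P0: load  L2  bus=[-]  L2: P0=M P1=I  mem[L2]=43

bus = BusRdX,Flush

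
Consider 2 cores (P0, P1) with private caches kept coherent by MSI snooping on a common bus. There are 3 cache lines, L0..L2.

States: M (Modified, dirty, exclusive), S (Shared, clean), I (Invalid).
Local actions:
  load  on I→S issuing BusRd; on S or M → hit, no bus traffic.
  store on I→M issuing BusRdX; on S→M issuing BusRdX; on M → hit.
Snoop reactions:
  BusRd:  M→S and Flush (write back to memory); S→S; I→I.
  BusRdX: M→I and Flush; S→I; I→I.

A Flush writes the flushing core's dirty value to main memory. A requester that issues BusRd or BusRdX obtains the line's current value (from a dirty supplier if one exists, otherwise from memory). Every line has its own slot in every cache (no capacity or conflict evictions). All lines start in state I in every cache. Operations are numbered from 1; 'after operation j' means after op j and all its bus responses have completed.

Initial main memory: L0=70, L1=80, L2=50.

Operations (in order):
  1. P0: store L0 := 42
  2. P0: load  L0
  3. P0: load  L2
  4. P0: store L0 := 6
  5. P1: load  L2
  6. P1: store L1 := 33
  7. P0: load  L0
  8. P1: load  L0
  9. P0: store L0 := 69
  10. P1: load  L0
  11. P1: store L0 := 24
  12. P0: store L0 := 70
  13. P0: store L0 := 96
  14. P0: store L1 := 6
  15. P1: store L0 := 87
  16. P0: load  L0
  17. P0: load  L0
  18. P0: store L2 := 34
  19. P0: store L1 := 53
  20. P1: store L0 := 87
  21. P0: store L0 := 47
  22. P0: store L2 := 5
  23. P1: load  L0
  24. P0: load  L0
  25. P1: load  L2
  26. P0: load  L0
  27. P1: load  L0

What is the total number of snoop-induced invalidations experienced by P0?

  op1 P0: store L0 := 42 → M/I on L0; bus BusRdX; mem=70
  op2 P0: load  L0 → M/I on L0; bus (none); mem=70
  op3 P0: load  L2 → S/I on L2; bus BusRd; mem=50
  op4 P0: store L0 := 6 → M/I on L0; bus (none); mem=70
  op5 P1: load  L2 → S/S on L2; bus BusRd; mem=50
  op6 P1: store L1 := 33 → I/M on L1; bus BusRdX; mem=80
  op7 P0: load  L0 → M/I on L0; bus (none); mem=70
  op8 P1: load  L0 → S/S on L0; bus BusRd Flush; mem=6
  op9 P0: store L0 := 69 → M/I on L0; bus BusRdX; mem=6
  op10 P1: load  L0 → S/S on L0; bus BusRd Flush; mem=69
  op11 P1: store L0 := 24 → I/M on L0; bus BusRdX; mem=69
  op12 P0: store L0 := 70 → M/I on L0; bus BusRdX Flush; mem=24
  op13 P0: store L0 := 96 → M/I on L0; bus (none); mem=24
  op14 P0: store L1 := 6 → M/I on L1; bus BusRdX Flush; mem=33
  op15 P1: store L0 := 87 → I/M on L0; bus BusRdX Flush; mem=96
  op16 P0: load  L0 → S/S on L0; bus BusRd Flush; mem=87
  op17 P0: load  L0 → S/S on L0; bus (none); mem=87
  op18 P0: store L2 := 34 → M/I on L2; bus BusRdX; mem=50
  op19 P0: store L1 := 53 → M/I on L1; bus (none); mem=33
  op20 P1: store L0 := 87 → I/M on L0; bus BusRdX; mem=87
  op21 P0: store L0 := 47 → M/I on L0; bus BusRdX Flush; mem=87
  op22 P0: store L2 := 5 → M/I on L2; bus (none); mem=50
  op23 P1: load  L0 → S/S on L0; bus BusRd Flush; mem=47
  op24 P0: load  L0 → S/S on L0; bus (none); mem=47
  op25 P1: load  L2 → S/S on L2; bus BusRd Flush; mem=5
  op26 P0: load  L0 → S/S on L0; bus (none); mem=47
  op27 P1: load  L0 → S/S on L0; bus (none); mem=47

invalidations = 3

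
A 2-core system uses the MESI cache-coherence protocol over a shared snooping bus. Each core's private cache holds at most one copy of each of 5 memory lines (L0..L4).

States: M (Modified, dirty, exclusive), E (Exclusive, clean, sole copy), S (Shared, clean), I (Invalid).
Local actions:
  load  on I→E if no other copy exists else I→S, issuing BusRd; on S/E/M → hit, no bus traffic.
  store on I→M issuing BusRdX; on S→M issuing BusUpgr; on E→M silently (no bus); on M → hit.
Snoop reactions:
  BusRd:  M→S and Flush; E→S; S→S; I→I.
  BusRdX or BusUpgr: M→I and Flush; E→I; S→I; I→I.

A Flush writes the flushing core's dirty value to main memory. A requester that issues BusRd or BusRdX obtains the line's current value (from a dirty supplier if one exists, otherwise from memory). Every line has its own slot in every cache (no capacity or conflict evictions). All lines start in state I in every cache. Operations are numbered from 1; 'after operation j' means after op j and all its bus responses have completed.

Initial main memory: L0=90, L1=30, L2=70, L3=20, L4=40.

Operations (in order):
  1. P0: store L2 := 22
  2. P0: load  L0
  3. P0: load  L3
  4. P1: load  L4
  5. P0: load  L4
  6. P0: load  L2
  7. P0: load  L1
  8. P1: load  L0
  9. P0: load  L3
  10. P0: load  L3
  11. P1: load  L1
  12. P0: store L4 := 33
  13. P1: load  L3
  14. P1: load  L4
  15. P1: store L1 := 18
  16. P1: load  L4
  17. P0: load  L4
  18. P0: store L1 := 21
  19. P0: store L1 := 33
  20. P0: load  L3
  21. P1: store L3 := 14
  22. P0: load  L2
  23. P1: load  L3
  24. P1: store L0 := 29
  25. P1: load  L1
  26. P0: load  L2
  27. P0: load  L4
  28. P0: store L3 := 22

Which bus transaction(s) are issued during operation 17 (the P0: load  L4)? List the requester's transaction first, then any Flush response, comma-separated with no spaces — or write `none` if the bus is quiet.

1. P0: store L2 := 22  bus=[BusRdX]  L2: P0=M P1=I  mem[L2]=70
2. P0: load  L0  bus=[BusRd]  L0: P0=E P1=I  mem[L0]=90
3. P0: load  L3  bus=[BusRd]  L3: P0=E P1=I  mem[L3]=20
4. P1: load  L4  bus=[BusRd]  L4: P0=I P1=E  mem[L4]=40
5. P0: load  L4  bus=[BusRd]  L4: P0=S P1=S  mem[L4]=40
6. P0: load  L2  bus=[-]  L2: P0=M P1=I  mem[L2]=70
7. P0: load  L1  bus=[BusRd]  L1: P0=E P1=I  mem[L1]=30
8. P1: load  L0  bus=[BusRd]  L0: P0=S P1=S  mem[L0]=90
9. P0: load  L3  bus=[-]  L3: P0=E P1=I  mem[L3]=20
10. P0: load  L3  bus=[-]  L3: P0=E P1=I  mem[L3]=20
11. P1: load  L1  bus=[BusRd]  L1: P0=S P1=S  mem[L1]=30
12. P0: store L4 := 33  bus=[BusUpgr]  L4: P0=M P1=I  mem[L4]=40
13. P1: load  L3  bus=[BusRd]  L3: P0=S P1=S  mem[L3]=20
14. P1: load  L4  bus=[BusRd,Flush]  L4: P0=S P1=S  mem[L4]=33
15. P1: store L1 := 18  bus=[BusUpgr]  L1: P0=I P1=M  mem[L1]=30
16. P1: load  L4  bus=[-]  L4: P0=S P1=S  mem[L4]=33
17. P0: load  L4  bus=[-]  L4: P0=S P1=S  mem[L4]=33
18. P0: store L1 := 21  bus=[BusRdX,Flush]  L1: P0=M P1=I  mem[L1]=18
19. P0: store L1 := 33  bus=[-]  L1: P0=M P1=I  mem[L1]=18
20. P0: load  L3  bus=[-]  L3: P0=S P1=S  mem[L3]=20
21. P1: store L3 := 14  bus=[BusUpgr]  L3: P0=I P1=M  mem[L3]=20
22. P0: load  L2  bus=[-]  L2: P0=M P1=I  mem[L2]=70
23. P1: load  L3  bus=[-]  L3: P0=I P1=M  mem[L3]=20
24. P1: store L0 := 29  bus=[BusUpgr]  L0: P0=I P1=M  mem[L0]=90
25. P1: load  L1  bus=[BusRd,Flush]  L1: P0=S P1=S  mem[L1]=33
26. P0: load  L2  bus=[-]  L2: P0=M P1=I  mem[L2]=70
27. P0: load  L4  bus=[-]  L4: P0=S P1=S  mem[L4]=33
28. P0: store L3 := 22  bus=[BusRdX,Flush]  L3: P0=M P1=I  mem[L3]=14

bus = none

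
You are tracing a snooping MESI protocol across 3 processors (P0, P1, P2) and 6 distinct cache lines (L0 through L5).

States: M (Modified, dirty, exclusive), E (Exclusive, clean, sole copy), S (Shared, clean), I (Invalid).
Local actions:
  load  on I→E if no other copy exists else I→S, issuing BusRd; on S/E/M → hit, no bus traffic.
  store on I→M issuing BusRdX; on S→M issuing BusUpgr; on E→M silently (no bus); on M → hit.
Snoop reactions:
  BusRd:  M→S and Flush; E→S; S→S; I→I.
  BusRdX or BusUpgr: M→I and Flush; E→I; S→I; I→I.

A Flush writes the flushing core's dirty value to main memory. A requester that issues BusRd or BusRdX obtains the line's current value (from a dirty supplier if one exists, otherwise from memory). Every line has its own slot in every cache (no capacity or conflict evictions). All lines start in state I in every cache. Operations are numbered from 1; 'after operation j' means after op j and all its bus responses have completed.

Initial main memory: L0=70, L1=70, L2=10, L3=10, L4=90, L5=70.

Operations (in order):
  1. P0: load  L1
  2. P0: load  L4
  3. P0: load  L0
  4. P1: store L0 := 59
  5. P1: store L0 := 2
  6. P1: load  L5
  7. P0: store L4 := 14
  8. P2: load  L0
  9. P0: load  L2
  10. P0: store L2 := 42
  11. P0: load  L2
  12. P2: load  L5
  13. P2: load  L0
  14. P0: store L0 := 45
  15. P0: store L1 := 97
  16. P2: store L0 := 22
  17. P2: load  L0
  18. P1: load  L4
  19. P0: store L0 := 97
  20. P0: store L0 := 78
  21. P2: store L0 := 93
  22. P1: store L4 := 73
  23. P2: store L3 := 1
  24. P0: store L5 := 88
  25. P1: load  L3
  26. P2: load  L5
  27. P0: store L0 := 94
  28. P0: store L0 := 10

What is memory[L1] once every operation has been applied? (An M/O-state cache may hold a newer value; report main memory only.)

memory[L1] = 70

1. P0: load  L1  bus=[BusRd]  L1: P0=E P1=I P2=I  mem[L1]=70
2. P0: load  L4  bus=[BusRd]  L4: P0=E P1=I P2=I  mem[L4]=90
3. P0: load  L0  bus=[BusRd]  L0: P0=E P1=I P2=I  mem[L0]=70
4. P1: store L0 := 59  bus=[BusRdX]  L0: P0=I P1=M P2=I  mem[L0]=70
5. P1: store L0 := 2  bus=[-]  L0: P0=I P1=M P2=I  mem[L0]=70
6. P1: load  L5  bus=[BusRd]  L5: P0=I P1=E P2=I  mem[L5]=70
7. P0: store L4 := 14  bus=[-]  L4: P0=M P1=I P2=I  mem[L4]=90
8. P2: load  L0  bus=[BusRd,Flush]  L0: P0=I P1=S P2=S  mem[L0]=2
9. P0: load  L2  bus=[BusRd]  L2: P0=E P1=I P2=I  mem[L2]=10
10. P0: store L2 := 42  bus=[-]  L2: P0=M P1=I P2=I  mem[L2]=10
11. P0: load  L2  bus=[-]  L2: P0=M P1=I P2=I  mem[L2]=10
12. P2: load  L5  bus=[BusRd]  L5: P0=I P1=S P2=S  mem[L5]=70
13. P2: load  L0  bus=[-]  L0: P0=I P1=S P2=S  mem[L0]=2
14. P0: store L0 := 45  bus=[BusRdX]  L0: P0=M P1=I P2=I  mem[L0]=2
15. P0: store L1 := 97  bus=[-]  L1: P0=M P1=I P2=I  mem[L1]=70
16. P2: store L0 := 22  bus=[BusRdX,Flush]  L0: P0=I P1=I P2=M  mem[L0]=45
17. P2: load  L0  bus=[-]  L0: P0=I P1=I P2=M  mem[L0]=45
18. P1: load  L4  bus=[BusRd,Flush]  L4: P0=S P1=S P2=I  mem[L4]=14
19. P0: store L0 := 97  bus=[BusRdX,Flush]  L0: P0=M P1=I P2=I  mem[L0]=22
20. P0: store L0 := 78  bus=[-]  L0: P0=M P1=I P2=I  mem[L0]=22
21. P2: store L0 := 93  bus=[BusRdX,Flush]  L0: P0=I P1=I P2=M  mem[L0]=78
22. P1: store L4 := 73  bus=[BusUpgr]  L4: P0=I P1=M P2=I  mem[L4]=14
23. P2: store L3 := 1  bus=[BusRdX]  L3: P0=I P1=I P2=M  mem[L3]=10
24. P0: store L5 := 88  bus=[BusRdX]  L5: P0=M P1=I P2=I  mem[L5]=70
25. P1: load  L3  bus=[BusRd,Flush]  L3: P0=I P1=S P2=S  mem[L3]=1
26. P2: load  L5  bus=[BusRd,Flush]  L5: P0=S P1=I P2=S  mem[L5]=88
27. P0: store L0 := 94  bus=[BusRdX,Flush]  L0: P0=M P1=I P2=I  mem[L0]=93
28. P0: store L0 := 10  bus=[-]  L0: P0=M P1=I P2=I  mem[L0]=93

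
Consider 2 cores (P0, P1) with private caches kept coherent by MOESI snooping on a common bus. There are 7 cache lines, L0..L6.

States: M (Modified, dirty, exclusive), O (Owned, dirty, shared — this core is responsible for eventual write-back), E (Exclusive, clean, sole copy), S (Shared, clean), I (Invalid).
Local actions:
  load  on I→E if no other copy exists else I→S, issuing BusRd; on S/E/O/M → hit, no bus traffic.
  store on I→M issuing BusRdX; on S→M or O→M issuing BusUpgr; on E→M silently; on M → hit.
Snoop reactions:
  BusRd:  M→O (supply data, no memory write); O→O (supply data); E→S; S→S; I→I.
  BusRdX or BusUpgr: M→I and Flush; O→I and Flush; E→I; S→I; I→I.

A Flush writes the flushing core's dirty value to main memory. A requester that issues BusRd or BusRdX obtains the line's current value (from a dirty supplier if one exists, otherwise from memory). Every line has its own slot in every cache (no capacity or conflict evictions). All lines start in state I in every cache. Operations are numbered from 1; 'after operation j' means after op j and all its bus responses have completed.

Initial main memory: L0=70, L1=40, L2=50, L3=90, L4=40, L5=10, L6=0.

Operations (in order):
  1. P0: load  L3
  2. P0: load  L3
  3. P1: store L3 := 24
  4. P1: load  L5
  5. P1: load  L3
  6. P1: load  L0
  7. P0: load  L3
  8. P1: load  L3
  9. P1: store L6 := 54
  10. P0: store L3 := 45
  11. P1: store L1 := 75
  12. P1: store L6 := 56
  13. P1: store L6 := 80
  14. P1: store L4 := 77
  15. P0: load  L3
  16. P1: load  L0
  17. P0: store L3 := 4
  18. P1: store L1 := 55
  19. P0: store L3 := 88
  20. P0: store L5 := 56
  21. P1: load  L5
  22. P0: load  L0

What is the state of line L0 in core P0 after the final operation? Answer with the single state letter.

state = S

1. P0: load  L3  bus=[BusRd]  L3: P0=E P1=I  mem[L3]=90
2. P0: load  L3  bus=[-]  L3: P0=E P1=I  mem[L3]=90
3. P1: store L3 := 24  bus=[BusRdX]  L3: P0=I P1=M  mem[L3]=90
4. P1: load  L5  bus=[BusRd]  L5: P0=I P1=E  mem[L5]=10
5. P1: load  L3  bus=[-]  L3: P0=I P1=M  mem[L3]=90
6. P1: load  L0  bus=[BusRd]  L0: P0=I P1=E  mem[L0]=70
7. P0: load  L3  bus=[BusRd]  L3: P0=S P1=O  mem[L3]=90
8. P1: load  L3  bus=[-]  L3: P0=S P1=O  mem[L3]=90
9. P1: store L6 := 54  bus=[BusRdX]  L6: P0=I P1=M  mem[L6]=0
10. P0: store L3 := 45  bus=[BusUpgr,Flush]  L3: P0=M P1=I  mem[L3]=24
11. P1: store L1 := 75  bus=[BusRdX]  L1: P0=I P1=M  mem[L1]=40
12. P1: store L6 := 56  bus=[-]  L6: P0=I P1=M  mem[L6]=0
13. P1: store L6 := 80  bus=[-]  L6: P0=I P1=M  mem[L6]=0
14. P1: store L4 := 77  bus=[BusRdX]  L4: P0=I P1=M  mem[L4]=40
15. P0: load  L3  bus=[-]  L3: P0=M P1=I  mem[L3]=24
16. P1: load  L0  bus=[-]  L0: P0=I P1=E  mem[L0]=70
17. P0: store L3 := 4  bus=[-]  L3: P0=M P1=I  mem[L3]=24
18. P1: store L1 := 55  bus=[-]  L1: P0=I P1=M  mem[L1]=40
19. P0: store L3 := 88  bus=[-]  L3: P0=M P1=I  mem[L3]=24
20. P0: store L5 := 56  bus=[BusRdX]  L5: P0=M P1=I  mem[L5]=10
21. P1: load  L5  bus=[BusRd]  L5: P0=O P1=S  mem[L5]=10
22. P0: load  L0  bus=[BusRd]  L0: P0=S P1=S  mem[L0]=70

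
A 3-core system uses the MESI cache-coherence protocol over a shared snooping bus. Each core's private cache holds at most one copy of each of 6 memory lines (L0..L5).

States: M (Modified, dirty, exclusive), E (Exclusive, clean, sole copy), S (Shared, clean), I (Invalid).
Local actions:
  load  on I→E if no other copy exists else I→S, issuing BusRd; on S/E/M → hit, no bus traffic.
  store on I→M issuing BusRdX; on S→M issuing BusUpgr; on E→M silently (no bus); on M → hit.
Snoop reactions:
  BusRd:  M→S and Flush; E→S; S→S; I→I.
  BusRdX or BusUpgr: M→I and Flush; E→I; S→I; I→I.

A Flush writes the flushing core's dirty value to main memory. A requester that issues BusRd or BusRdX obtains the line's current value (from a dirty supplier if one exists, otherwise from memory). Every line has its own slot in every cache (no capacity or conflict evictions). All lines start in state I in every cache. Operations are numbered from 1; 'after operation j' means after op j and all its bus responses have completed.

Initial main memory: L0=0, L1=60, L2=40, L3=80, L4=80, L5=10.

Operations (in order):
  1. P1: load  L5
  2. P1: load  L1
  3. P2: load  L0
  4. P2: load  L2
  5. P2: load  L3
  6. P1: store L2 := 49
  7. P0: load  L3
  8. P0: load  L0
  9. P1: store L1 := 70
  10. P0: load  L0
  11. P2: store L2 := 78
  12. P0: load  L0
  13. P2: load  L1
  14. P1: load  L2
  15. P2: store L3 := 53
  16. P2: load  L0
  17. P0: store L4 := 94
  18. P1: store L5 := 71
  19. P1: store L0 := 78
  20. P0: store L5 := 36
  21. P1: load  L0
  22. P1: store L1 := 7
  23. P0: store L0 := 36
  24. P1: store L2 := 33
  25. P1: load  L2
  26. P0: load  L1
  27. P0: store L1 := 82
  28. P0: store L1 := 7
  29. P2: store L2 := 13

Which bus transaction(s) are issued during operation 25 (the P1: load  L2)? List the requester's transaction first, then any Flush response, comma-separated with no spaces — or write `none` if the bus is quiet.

bus = none

  op1 P1: load  L5 → I/E/I on L5; bus BusRd; mem=10
  op2 P1: load  L1 → I/E/I on L1; bus BusRd; mem=60
  op3 P2: load  L0 → I/I/E on L0; bus BusRd; mem=0
  op4 P2: load  L2 → I/I/E on L2; bus BusRd; mem=40
  op5 P2: load  L3 → I/I/E on L3; bus BusRd; mem=80
  op6 P1: store L2 := 49 → I/M/I on L2; bus BusRdX; mem=40
  op7 P0: load  L3 → S/I/S on L3; bus BusRd; mem=80
  op8 P0: load  L0 → S/I/S on L0; bus BusRd; mem=0
  op9 P1: store L1 := 70 → I/M/I on L1; bus (none); mem=60
  op10 P0: load  L0 → S/I/S on L0; bus (none); mem=0
  op11 P2: store L2 := 78 → I/I/M on L2; bus BusRdX Flush; mem=49
  op12 P0: load  L0 → S/I/S on L0; bus (none); mem=0
  op13 P2: load  L1 → I/S/S on L1; bus BusRd Flush; mem=70
  op14 P1: load  L2 → I/S/S on L2; bus BusRd Flush; mem=78
  op15 P2: store L3 := 53 → I/I/M on L3; bus BusUpgr; mem=80
  op16 P2: load  L0 → S/I/S on L0; bus (none); mem=0
  op17 P0: store L4 := 94 → M/I/I on L4; bus BusRdX; mem=80
  op18 P1: store L5 := 71 → I/M/I on L5; bus (none); mem=10
  op19 P1: store L0 := 78 → I/M/I on L0; bus BusRdX; mem=0
  op20 P0: store L5 := 36 → M/I/I on L5; bus BusRdX Flush; mem=71
  op21 P1: load  L0 → I/M/I on L0; bus (none); mem=0
  op22 P1: store L1 := 7 → I/M/I on L1; bus BusUpgr; mem=70
  op23 P0: store L0 := 36 → M/I/I on L0; bus BusRdX Flush; mem=78
  op24 P1: store L2 := 33 → I/M/I on L2; bus BusUpgr; mem=78
  op25 P1: load  L2 → I/M/I on L2; bus (none); mem=78
  op26 P0: load  L1 → S/S/I on L1; bus BusRd Flush; mem=7
  op27 P0: store L1 := 82 → M/I/I on L1; bus BusUpgr; mem=7
  op28 P0: store L1 := 7 → M/I/I on L1; bus (none); mem=7
  op29 P2: store L2 := 13 → I/I/M on L2; bus BusRdX Flush; mem=33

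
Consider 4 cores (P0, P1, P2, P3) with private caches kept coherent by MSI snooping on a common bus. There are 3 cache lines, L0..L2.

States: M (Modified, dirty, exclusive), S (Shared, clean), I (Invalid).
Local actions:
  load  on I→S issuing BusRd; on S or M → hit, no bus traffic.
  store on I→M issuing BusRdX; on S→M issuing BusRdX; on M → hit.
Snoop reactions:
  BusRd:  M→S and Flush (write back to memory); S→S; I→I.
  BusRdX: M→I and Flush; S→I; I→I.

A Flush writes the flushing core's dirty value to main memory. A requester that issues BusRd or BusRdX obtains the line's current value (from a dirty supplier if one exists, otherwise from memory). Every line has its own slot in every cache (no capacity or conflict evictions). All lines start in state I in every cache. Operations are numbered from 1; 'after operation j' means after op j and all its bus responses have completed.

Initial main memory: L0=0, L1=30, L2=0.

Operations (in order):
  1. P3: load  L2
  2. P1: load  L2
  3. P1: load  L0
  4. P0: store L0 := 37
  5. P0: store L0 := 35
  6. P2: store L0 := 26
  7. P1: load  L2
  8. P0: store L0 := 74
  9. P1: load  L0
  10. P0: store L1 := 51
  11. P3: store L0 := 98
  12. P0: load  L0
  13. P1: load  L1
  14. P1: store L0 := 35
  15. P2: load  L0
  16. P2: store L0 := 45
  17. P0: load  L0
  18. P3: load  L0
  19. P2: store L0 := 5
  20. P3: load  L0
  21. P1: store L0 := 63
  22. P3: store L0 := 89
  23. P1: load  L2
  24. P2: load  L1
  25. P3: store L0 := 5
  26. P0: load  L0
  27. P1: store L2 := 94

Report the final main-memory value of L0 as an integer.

1. P3: load  L2  bus=[BusRd]  L2: P0=I P1=I P2=I P3=S  mem[L2]=0
2. P1: load  L2  bus=[BusRd]  L2: P0=I P1=S P2=I P3=S  mem[L2]=0
3. P1: load  L0  bus=[BusRd]  L0: P0=I P1=S P2=I P3=I  mem[L0]=0
4. P0: store L0 := 37  bus=[BusRdX]  L0: P0=M P1=I P2=I P3=I  mem[L0]=0
5. P0: store L0 := 35  bus=[-]  L0: P0=M P1=I P2=I P3=I  mem[L0]=0
6. P2: store L0 := 26  bus=[BusRdX,Flush]  L0: P0=I P1=I P2=M P3=I  mem[L0]=35
7. P1: load  L2  bus=[-]  L2: P0=I P1=S P2=I P3=S  mem[L2]=0
8. P0: store L0 := 74  bus=[BusRdX,Flush]  L0: P0=M P1=I P2=I P3=I  mem[L0]=26
9. P1: load  L0  bus=[BusRd,Flush]  L0: P0=S P1=S P2=I P3=I  mem[L0]=74
10. P0: store L1 := 51  bus=[BusRdX]  L1: P0=M P1=I P2=I P3=I  mem[L1]=30
11. P3: store L0 := 98  bus=[BusRdX]  L0: P0=I P1=I P2=I P3=M  mem[L0]=74
12. P0: load  L0  bus=[BusRd,Flush]  L0: P0=S P1=I P2=I P3=S  mem[L0]=98
13. P1: load  L1  bus=[BusRd,Flush]  L1: P0=S P1=S P2=I P3=I  mem[L1]=51
14. P1: store L0 := 35  bus=[BusRdX]  L0: P0=I P1=M P2=I P3=I  mem[L0]=98
15. P2: load  L0  bus=[BusRd,Flush]  L0: P0=I P1=S P2=S P3=I  mem[L0]=35
16. P2: store L0 := 45  bus=[BusRdX]  L0: P0=I P1=I P2=M P3=I  mem[L0]=35
17. P0: load  L0  bus=[BusRd,Flush]  L0: P0=S P1=I P2=S P3=I  mem[L0]=45
18. P3: load  L0  bus=[BusRd]  L0: P0=S P1=I P2=S P3=S  mem[L0]=45
19. P2: store L0 := 5  bus=[BusRdX]  L0: P0=I P1=I P2=M P3=I  mem[L0]=45
20. P3: load  L0  bus=[BusRd,Flush]  L0: P0=I P1=I P2=S P3=S  mem[L0]=5
21. P1: store L0 := 63  bus=[BusRdX]  L0: P0=I P1=M P2=I P3=I  mem[L0]=5
22. P3: store L0 := 89  bus=[BusRdX,Flush]  L0: P0=I P1=I P2=I P3=M  mem[L0]=63
23. P1: load  L2  bus=[-]  L2: P0=I P1=S P2=I P3=S  mem[L2]=0
24. P2: load  L1  bus=[BusRd]  L1: P0=S P1=S P2=S P3=I  mem[L1]=51
25. P3: store L0 := 5  bus=[-]  L0: P0=I P1=I P2=I P3=M  mem[L0]=63
26. P0: load  L0  bus=[BusRd,Flush]  L0: P0=S P1=I P2=I P3=S  mem[L0]=5
27. P1: store L2 := 94  bus=[BusRdX]  L2: P0=I P1=M P2=I P3=I  mem[L2]=0

memory[L0] = 5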